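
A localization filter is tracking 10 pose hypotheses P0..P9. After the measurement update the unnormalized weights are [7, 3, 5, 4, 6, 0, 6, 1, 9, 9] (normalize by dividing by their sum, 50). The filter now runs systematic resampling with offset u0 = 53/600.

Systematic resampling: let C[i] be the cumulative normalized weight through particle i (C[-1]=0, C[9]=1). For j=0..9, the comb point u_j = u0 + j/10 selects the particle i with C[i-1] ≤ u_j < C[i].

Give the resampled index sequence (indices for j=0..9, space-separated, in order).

C = [7/50, 1/5, 3/10, 19/50, 1/2, 1/2, 31/50, 16/25, 41/50, 1]
j=0: u_0=53/600 ∈ [0, 7/50) → index 0
j=1: u_1=113/600 ∈ [7/50, 1/5) → index 1
j=2: u_2=173/600 ∈ [1/5, 3/10) → index 2
j=3: u_3=233/600 ∈ [19/50, 1/2) → index 4
j=4: u_4=293/600 ∈ [19/50, 1/2) → index 4
j=5: u_5=353/600 ∈ [1/2, 31/50) → index 6
j=6: u_6=413/600 ∈ [16/25, 41/50) → index 8
j=7: u_7=473/600 ∈ [16/25, 41/50) → index 8
j=8: u_8=533/600 ∈ [41/50, 1) → index 9
j=9: u_9=593/600 ∈ [41/50, 1) → index 9

0 1 2 4 4 6 8 8 9 9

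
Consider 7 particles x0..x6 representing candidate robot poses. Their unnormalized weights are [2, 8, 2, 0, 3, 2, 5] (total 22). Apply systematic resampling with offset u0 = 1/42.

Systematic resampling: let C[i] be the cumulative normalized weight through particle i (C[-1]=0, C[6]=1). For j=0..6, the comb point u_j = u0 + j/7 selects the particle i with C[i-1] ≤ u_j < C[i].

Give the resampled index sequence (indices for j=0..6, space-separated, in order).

0 1 1 1 4 5 6

C = [1/11, 5/11, 6/11, 6/11, 15/22, 17/22, 1]
j=0: u_0=1/42 ∈ [0, 1/11) → index 0
j=1: u_1=1/6 ∈ [1/11, 5/11) → index 1
j=2: u_2=13/42 ∈ [1/11, 5/11) → index 1
j=3: u_3=19/42 ∈ [1/11, 5/11) → index 1
j=4: u_4=25/42 ∈ [6/11, 15/22) → index 4
j=5: u_5=31/42 ∈ [15/22, 17/22) → index 5
j=6: u_6=37/42 ∈ [17/22, 1) → index 6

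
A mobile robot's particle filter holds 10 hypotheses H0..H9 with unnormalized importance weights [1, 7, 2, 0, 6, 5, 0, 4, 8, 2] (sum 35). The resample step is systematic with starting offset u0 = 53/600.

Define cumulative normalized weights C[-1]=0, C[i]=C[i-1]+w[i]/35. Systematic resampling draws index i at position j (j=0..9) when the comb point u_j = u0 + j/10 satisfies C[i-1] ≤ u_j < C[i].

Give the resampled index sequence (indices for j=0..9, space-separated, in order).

1 1 4 4 5 5 7 8 8 9

C = [1/35, 8/35, 2/7, 2/7, 16/35, 3/5, 3/5, 5/7, 33/35, 1]
j=0: u_0=53/600 ∈ [1/35, 8/35) → index 1
j=1: u_1=113/600 ∈ [1/35, 8/35) → index 1
j=2: u_2=173/600 ∈ [2/7, 16/35) → index 4
j=3: u_3=233/600 ∈ [2/7, 16/35) → index 4
j=4: u_4=293/600 ∈ [16/35, 3/5) → index 5
j=5: u_5=353/600 ∈ [16/35, 3/5) → index 5
j=6: u_6=413/600 ∈ [3/5, 5/7) → index 7
j=7: u_7=473/600 ∈ [5/7, 33/35) → index 8
j=8: u_8=533/600 ∈ [5/7, 33/35) → index 8
j=9: u_9=593/600 ∈ [33/35, 1) → index 9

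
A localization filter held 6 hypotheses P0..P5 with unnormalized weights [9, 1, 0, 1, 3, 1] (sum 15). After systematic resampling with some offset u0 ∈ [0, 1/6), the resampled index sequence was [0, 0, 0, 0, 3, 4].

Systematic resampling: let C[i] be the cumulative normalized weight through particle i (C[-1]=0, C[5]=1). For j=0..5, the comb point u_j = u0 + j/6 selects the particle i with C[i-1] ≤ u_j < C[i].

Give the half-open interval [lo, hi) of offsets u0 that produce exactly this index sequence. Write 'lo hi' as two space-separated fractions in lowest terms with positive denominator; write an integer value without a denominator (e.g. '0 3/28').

C = [3/5, 2/3, 2/3, 11/15, 14/15, 1]
j=0 picked index 0: u0 ∈ [0, 3/5)
j=1 picked index 0: u0 ∈ [-1/6, 13/30)
j=2 picked index 0: u0 ∈ [-1/3, 4/15)
j=3 picked index 0: u0 ∈ [-1/2, 1/10)
j=4 picked index 3: u0 ∈ [0, 1/15)
j=5 picked index 4: u0 ∈ [-1/10, 1/10)
intersection: [0, 1/15)

0 1/15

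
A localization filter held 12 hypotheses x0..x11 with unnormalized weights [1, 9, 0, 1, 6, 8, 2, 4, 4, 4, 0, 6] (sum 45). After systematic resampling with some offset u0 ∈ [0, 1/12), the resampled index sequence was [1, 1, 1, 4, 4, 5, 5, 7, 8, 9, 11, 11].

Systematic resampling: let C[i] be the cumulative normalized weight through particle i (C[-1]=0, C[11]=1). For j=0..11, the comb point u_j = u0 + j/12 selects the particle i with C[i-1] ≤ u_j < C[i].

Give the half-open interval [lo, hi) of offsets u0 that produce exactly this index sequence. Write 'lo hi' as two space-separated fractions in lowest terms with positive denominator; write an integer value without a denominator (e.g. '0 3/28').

1/30 2/45

C = [1/45, 2/9, 2/9, 11/45, 17/45, 5/9, 3/5, 31/45, 7/9, 13/15, 13/15, 1]
j=0 picked index 1: u0 ∈ [1/45, 2/9)
j=1 picked index 1: u0 ∈ [-11/180, 5/36)
j=2 picked index 1: u0 ∈ [-13/90, 1/18)
j=3 picked index 4: u0 ∈ [-1/180, 23/180)
j=4 picked index 4: u0 ∈ [-4/45, 2/45)
j=5 picked index 5: u0 ∈ [-7/180, 5/36)
j=6 picked index 5: u0 ∈ [-11/90, 1/18)
j=7 picked index 7: u0 ∈ [1/60, 19/180)
j=8 picked index 8: u0 ∈ [1/45, 1/9)
j=9 picked index 9: u0 ∈ [1/36, 7/60)
j=10 picked index 11: u0 ∈ [1/30, 1/6)
j=11 picked index 11: u0 ∈ [-1/20, 1/12)
intersection: [1/30, 2/45)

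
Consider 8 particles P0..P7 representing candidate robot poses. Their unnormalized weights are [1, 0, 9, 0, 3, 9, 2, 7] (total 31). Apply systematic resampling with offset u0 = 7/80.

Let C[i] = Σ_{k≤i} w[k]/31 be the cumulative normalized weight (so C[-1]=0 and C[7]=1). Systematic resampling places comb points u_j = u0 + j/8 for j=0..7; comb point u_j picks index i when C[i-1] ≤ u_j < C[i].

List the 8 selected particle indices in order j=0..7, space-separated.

C = [1/31, 1/31, 10/31, 10/31, 13/31, 22/31, 24/31, 1]
j=0: u_0=7/80 ∈ [1/31, 10/31) → index 2
j=1: u_1=17/80 ∈ [1/31, 10/31) → index 2
j=2: u_2=27/80 ∈ [10/31, 13/31) → index 4
j=3: u_3=37/80 ∈ [13/31, 22/31) → index 5
j=4: u_4=47/80 ∈ [13/31, 22/31) → index 5
j=5: u_5=57/80 ∈ [22/31, 24/31) → index 6
j=6: u_6=67/80 ∈ [24/31, 1) → index 7
j=7: u_7=77/80 ∈ [24/31, 1) → index 7

2 2 4 5 5 6 7 7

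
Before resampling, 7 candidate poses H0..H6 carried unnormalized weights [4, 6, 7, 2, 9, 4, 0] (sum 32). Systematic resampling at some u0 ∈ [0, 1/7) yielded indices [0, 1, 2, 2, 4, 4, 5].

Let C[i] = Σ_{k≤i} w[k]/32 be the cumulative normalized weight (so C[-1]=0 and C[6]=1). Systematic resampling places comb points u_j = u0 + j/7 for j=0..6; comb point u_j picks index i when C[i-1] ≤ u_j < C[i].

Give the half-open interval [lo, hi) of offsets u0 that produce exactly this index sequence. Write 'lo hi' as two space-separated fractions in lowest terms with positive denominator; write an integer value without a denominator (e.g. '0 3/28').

3/112 23/224

C = [1/8, 5/16, 17/32, 19/32, 7/8, 1, 1]
j=0 picked index 0: u0 ∈ [0, 1/8)
j=1 picked index 1: u0 ∈ [-1/56, 19/112)
j=2 picked index 2: u0 ∈ [3/112, 55/224)
j=3 picked index 2: u0 ∈ [-13/112, 23/224)
j=4 picked index 4: u0 ∈ [5/224, 17/56)
j=5 picked index 4: u0 ∈ [-27/224, 9/56)
j=6 picked index 5: u0 ∈ [1/56, 1/7)
intersection: [3/112, 23/224)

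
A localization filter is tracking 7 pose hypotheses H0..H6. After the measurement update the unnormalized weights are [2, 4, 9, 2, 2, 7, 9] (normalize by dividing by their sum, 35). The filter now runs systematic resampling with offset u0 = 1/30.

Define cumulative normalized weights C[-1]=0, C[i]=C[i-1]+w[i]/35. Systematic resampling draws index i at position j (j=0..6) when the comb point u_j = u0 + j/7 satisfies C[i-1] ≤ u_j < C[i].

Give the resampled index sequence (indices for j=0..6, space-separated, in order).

0 2 2 3 5 6 6

C = [2/35, 6/35, 3/7, 17/35, 19/35, 26/35, 1]
j=0: u_0=1/30 ∈ [0, 2/35) → index 0
j=1: u_1=37/210 ∈ [6/35, 3/7) → index 2
j=2: u_2=67/210 ∈ [6/35, 3/7) → index 2
j=3: u_3=97/210 ∈ [3/7, 17/35) → index 3
j=4: u_4=127/210 ∈ [19/35, 26/35) → index 5
j=5: u_5=157/210 ∈ [26/35, 1) → index 6
j=6: u_6=187/210 ∈ [26/35, 1) → index 6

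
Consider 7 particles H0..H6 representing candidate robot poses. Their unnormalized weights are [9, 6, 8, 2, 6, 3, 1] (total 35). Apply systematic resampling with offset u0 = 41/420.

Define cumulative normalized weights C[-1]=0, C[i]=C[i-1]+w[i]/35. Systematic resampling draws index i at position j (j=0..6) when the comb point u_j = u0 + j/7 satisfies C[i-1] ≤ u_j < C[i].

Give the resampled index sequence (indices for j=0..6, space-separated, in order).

C = [9/35, 3/7, 23/35, 5/7, 31/35, 34/35, 1]
j=0: u_0=41/420 ∈ [0, 9/35) → index 0
j=1: u_1=101/420 ∈ [0, 9/35) → index 0
j=2: u_2=23/60 ∈ [9/35, 3/7) → index 1
j=3: u_3=221/420 ∈ [3/7, 23/35) → index 2
j=4: u_4=281/420 ∈ [23/35, 5/7) → index 3
j=5: u_5=341/420 ∈ [5/7, 31/35) → index 4
j=6: u_6=401/420 ∈ [31/35, 34/35) → index 5

0 0 1 2 3 4 5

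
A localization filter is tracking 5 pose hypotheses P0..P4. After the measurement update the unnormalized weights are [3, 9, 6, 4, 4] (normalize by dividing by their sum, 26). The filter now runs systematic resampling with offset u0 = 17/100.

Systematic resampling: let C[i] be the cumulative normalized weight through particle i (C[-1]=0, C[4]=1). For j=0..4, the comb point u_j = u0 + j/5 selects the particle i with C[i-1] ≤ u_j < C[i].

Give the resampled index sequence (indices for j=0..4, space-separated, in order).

1 1 2 3 4

C = [3/26, 6/13, 9/13, 11/13, 1]
j=0: u_0=17/100 ∈ [3/26, 6/13) → index 1
j=1: u_1=37/100 ∈ [3/26, 6/13) → index 1
j=2: u_2=57/100 ∈ [6/13, 9/13) → index 2
j=3: u_3=77/100 ∈ [9/13, 11/13) → index 3
j=4: u_4=97/100 ∈ [11/13, 1) → index 4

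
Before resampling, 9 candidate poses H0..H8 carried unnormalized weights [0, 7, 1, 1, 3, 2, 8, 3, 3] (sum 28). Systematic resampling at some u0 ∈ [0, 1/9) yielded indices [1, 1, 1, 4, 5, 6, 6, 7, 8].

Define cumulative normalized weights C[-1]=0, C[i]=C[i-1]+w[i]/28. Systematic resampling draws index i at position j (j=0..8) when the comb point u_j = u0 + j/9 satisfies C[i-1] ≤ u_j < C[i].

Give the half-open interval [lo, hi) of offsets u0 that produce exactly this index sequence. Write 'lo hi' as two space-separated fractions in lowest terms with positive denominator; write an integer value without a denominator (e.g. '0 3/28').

1/126 1/36

C = [0, 1/4, 2/7, 9/28, 3/7, 1/2, 11/14, 25/28, 1]
j=0 picked index 1: u0 ∈ [0, 1/4)
j=1 picked index 1: u0 ∈ [-1/9, 5/36)
j=2 picked index 1: u0 ∈ [-2/9, 1/36)
j=3 picked index 4: u0 ∈ [-1/84, 2/21)
j=4 picked index 5: u0 ∈ [-1/63, 1/18)
j=5 picked index 6: u0 ∈ [-1/18, 29/126)
j=6 picked index 6: u0 ∈ [-1/6, 5/42)
j=7 picked index 7: u0 ∈ [1/126, 29/252)
j=8 picked index 8: u0 ∈ [1/252, 1/9)
intersection: [1/126, 1/36)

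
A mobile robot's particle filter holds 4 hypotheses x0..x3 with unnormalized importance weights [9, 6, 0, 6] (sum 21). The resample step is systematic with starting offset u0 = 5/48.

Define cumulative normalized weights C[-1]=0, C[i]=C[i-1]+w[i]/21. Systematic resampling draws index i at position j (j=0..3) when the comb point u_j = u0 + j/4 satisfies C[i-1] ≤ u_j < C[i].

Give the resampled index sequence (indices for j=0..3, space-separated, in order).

0 0 1 3

C = [3/7, 5/7, 5/7, 1]
j=0: u_0=5/48 ∈ [0, 3/7) → index 0
j=1: u_1=17/48 ∈ [0, 3/7) → index 0
j=2: u_2=29/48 ∈ [3/7, 5/7) → index 1
j=3: u_3=41/48 ∈ [5/7, 1) → index 3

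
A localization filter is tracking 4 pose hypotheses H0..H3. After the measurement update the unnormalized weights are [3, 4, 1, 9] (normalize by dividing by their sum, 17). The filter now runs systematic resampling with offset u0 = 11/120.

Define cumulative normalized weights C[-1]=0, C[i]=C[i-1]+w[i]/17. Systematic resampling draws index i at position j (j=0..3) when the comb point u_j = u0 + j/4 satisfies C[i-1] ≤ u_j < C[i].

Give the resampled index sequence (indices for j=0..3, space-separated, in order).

C = [3/17, 7/17, 8/17, 1]
j=0: u_0=11/120 ∈ [0, 3/17) → index 0
j=1: u_1=41/120 ∈ [3/17, 7/17) → index 1
j=2: u_2=71/120 ∈ [8/17, 1) → index 3
j=3: u_3=101/120 ∈ [8/17, 1) → index 3

0 1 3 3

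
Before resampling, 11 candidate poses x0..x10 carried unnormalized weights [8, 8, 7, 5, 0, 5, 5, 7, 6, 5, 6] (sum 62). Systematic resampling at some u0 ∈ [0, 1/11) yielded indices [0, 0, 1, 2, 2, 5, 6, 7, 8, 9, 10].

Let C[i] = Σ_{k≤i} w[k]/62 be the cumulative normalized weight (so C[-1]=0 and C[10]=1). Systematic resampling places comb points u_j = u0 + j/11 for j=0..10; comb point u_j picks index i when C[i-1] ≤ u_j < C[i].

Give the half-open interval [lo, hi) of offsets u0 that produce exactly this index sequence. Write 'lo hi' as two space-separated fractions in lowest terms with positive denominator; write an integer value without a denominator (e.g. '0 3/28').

3/682 5/682

C = [4/31, 8/31, 23/62, 14/31, 14/31, 33/62, 19/31, 45/62, 51/62, 28/31, 1]
j=0 picked index 0: u0 ∈ [0, 4/31)
j=1 picked index 0: u0 ∈ [-1/11, 13/341)
j=2 picked index 1: u0 ∈ [-18/341, 26/341)
j=3 picked index 2: u0 ∈ [-5/341, 67/682)
j=4 picked index 2: u0 ∈ [-36/341, 5/682)
j=5 picked index 5: u0 ∈ [-1/341, 53/682)
j=6 picked index 6: u0 ∈ [-9/682, 23/341)
j=7 picked index 7: u0 ∈ [-8/341, 61/682)
j=8 picked index 8: u0 ∈ [-1/682, 65/682)
j=9 picked index 9: u0 ∈ [3/682, 29/341)
j=10 picked index 10: u0 ∈ [-2/341, 1/11)
intersection: [3/682, 5/682)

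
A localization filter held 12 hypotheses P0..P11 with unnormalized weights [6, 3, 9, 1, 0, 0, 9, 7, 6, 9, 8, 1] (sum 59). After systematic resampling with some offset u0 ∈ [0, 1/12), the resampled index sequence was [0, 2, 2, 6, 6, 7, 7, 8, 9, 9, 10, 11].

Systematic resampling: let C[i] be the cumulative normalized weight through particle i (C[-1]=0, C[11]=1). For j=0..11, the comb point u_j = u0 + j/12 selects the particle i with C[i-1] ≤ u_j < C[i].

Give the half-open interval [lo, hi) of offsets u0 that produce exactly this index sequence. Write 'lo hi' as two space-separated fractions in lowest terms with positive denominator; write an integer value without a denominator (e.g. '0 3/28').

C = [6/59, 9/59, 18/59, 19/59, 19/59, 19/59, 28/59, 35/59, 41/59, 50/59, 58/59, 1]
j=0 picked index 0: u0 ∈ [0, 6/59)
j=1 picked index 2: u0 ∈ [49/708, 157/708)
j=2 picked index 2: u0 ∈ [-5/354, 49/354)
j=3 picked index 6: u0 ∈ [17/236, 53/236)
j=4 picked index 6: u0 ∈ [-2/177, 25/177)
j=5 picked index 7: u0 ∈ [41/708, 125/708)
j=6 picked index 7: u0 ∈ [-3/118, 11/118)
j=7 picked index 8: u0 ∈ [7/708, 79/708)
j=8 picked index 9: u0 ∈ [5/177, 32/177)
j=9 picked index 9: u0 ∈ [-13/236, 23/236)
j=10 picked index 10: u0 ∈ [5/354, 53/354)
j=11 picked index 11: u0 ∈ [47/708, 1/12)
intersection: [17/236, 1/12)

17/236 1/12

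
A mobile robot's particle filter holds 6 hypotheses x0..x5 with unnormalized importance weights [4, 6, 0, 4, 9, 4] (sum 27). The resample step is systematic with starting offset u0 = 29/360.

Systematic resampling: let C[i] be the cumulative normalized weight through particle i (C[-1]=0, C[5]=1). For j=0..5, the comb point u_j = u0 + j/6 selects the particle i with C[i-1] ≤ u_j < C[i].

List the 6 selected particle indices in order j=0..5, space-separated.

0 1 3 4 4 5

C = [4/27, 10/27, 10/27, 14/27, 23/27, 1]
j=0: u_0=29/360 ∈ [0, 4/27) → index 0
j=1: u_1=89/360 ∈ [4/27, 10/27) → index 1
j=2: u_2=149/360 ∈ [10/27, 14/27) → index 3
j=3: u_3=209/360 ∈ [14/27, 23/27) → index 4
j=4: u_4=269/360 ∈ [14/27, 23/27) → index 4
j=5: u_5=329/360 ∈ [23/27, 1) → index 5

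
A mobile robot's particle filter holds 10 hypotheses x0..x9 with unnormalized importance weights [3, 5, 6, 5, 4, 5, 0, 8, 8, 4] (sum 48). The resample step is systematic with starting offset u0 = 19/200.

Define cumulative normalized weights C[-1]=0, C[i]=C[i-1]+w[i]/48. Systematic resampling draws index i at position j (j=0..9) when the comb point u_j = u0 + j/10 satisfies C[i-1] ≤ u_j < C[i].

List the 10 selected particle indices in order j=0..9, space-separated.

1 2 3 3 5 7 7 8 8 9

C = [1/16, 1/6, 7/24, 19/48, 23/48, 7/12, 7/12, 3/4, 11/12, 1]
j=0: u_0=19/200 ∈ [1/16, 1/6) → index 1
j=1: u_1=39/200 ∈ [1/6, 7/24) → index 2
j=2: u_2=59/200 ∈ [7/24, 19/48) → index 3
j=3: u_3=79/200 ∈ [7/24, 19/48) → index 3
j=4: u_4=99/200 ∈ [23/48, 7/12) → index 5
j=5: u_5=119/200 ∈ [7/12, 3/4) → index 7
j=6: u_6=139/200 ∈ [7/12, 3/4) → index 7
j=7: u_7=159/200 ∈ [3/4, 11/12) → index 8
j=8: u_8=179/200 ∈ [3/4, 11/12) → index 8
j=9: u_9=199/200 ∈ [11/12, 1) → index 9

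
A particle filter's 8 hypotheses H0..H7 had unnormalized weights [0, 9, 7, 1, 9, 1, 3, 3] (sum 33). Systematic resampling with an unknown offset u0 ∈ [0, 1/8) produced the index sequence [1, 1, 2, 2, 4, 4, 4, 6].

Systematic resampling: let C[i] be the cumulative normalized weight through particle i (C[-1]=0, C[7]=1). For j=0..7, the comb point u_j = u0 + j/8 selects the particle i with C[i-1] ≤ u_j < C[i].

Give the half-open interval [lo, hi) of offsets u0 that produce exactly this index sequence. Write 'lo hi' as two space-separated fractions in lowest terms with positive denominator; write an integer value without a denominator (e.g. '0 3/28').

1/44 3/88

C = [0, 3/11, 16/33, 17/33, 26/33, 9/11, 10/11, 1]
j=0 picked index 1: u0 ∈ [0, 3/11)
j=1 picked index 1: u0 ∈ [-1/8, 13/88)
j=2 picked index 2: u0 ∈ [1/44, 31/132)
j=3 picked index 2: u0 ∈ [-9/88, 29/264)
j=4 picked index 4: u0 ∈ [1/66, 19/66)
j=5 picked index 4: u0 ∈ [-29/264, 43/264)
j=6 picked index 4: u0 ∈ [-31/132, 5/132)
j=7 picked index 6: u0 ∈ [-5/88, 3/88)
intersection: [1/44, 3/88)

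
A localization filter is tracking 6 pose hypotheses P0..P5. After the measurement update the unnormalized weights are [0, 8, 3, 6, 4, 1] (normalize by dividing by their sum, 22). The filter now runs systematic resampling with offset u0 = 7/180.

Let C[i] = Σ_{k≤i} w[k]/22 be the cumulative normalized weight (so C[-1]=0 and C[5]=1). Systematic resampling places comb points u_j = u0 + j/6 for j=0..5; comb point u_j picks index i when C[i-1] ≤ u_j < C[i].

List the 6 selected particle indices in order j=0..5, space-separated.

1 1 2 3 3 4

C = [0, 4/11, 1/2, 17/22, 21/22, 1]
j=0: u_0=7/180 ∈ [0, 4/11) → index 1
j=1: u_1=37/180 ∈ [0, 4/11) → index 1
j=2: u_2=67/180 ∈ [4/11, 1/2) → index 2
j=3: u_3=97/180 ∈ [1/2, 17/22) → index 3
j=4: u_4=127/180 ∈ [1/2, 17/22) → index 3
j=5: u_5=157/180 ∈ [17/22, 21/22) → index 4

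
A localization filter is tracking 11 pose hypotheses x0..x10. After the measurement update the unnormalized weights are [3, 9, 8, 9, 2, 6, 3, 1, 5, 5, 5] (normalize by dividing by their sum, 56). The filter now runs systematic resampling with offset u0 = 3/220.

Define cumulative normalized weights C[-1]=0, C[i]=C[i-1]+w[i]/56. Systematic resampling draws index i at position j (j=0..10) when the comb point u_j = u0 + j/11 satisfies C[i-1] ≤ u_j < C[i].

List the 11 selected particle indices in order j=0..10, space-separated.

0 1 1 2 3 3 5 5 8 9 10

C = [3/56, 3/14, 5/14, 29/56, 31/56, 37/56, 5/7, 41/56, 23/28, 51/56, 1]
j=0: u_0=3/220 ∈ [0, 3/56) → index 0
j=1: u_1=23/220 ∈ [3/56, 3/14) → index 1
j=2: u_2=43/220 ∈ [3/56, 3/14) → index 1
j=3: u_3=63/220 ∈ [3/14, 5/14) → index 2
j=4: u_4=83/220 ∈ [5/14, 29/56) → index 3
j=5: u_5=103/220 ∈ [5/14, 29/56) → index 3
j=6: u_6=123/220 ∈ [31/56, 37/56) → index 5
j=7: u_7=13/20 ∈ [31/56, 37/56) → index 5
j=8: u_8=163/220 ∈ [41/56, 23/28) → index 8
j=9: u_9=183/220 ∈ [23/28, 51/56) → index 9
j=10: u_10=203/220 ∈ [51/56, 1) → index 10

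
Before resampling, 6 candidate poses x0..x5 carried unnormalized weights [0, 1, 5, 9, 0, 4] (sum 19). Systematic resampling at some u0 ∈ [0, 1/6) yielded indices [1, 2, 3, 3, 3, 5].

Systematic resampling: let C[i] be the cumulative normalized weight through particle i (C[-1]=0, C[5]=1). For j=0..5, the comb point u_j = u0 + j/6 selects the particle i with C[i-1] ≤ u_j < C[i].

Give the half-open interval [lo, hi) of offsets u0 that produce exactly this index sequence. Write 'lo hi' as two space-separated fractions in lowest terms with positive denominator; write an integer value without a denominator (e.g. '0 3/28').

C = [0, 1/19, 6/19, 15/19, 15/19, 1]
j=0 picked index 1: u0 ∈ [0, 1/19)
j=1 picked index 2: u0 ∈ [-13/114, 17/114)
j=2 picked index 3: u0 ∈ [-1/57, 26/57)
j=3 picked index 3: u0 ∈ [-7/38, 11/38)
j=4 picked index 3: u0 ∈ [-20/57, 7/57)
j=5 picked index 5: u0 ∈ [-5/114, 1/6)
intersection: [0, 1/19)

0 1/19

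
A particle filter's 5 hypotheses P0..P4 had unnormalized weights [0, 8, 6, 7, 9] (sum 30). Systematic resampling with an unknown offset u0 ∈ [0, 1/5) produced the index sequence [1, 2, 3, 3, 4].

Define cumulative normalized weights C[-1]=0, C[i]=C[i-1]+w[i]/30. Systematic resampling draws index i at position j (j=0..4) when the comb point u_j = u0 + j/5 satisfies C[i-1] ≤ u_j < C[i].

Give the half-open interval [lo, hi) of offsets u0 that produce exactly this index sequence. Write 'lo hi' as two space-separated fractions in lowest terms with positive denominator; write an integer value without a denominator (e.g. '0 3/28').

1/15 1/10

C = [0, 4/15, 7/15, 7/10, 1]
j=0 picked index 1: u0 ∈ [0, 4/15)
j=1 picked index 2: u0 ∈ [1/15, 4/15)
j=2 picked index 3: u0 ∈ [1/15, 3/10)
j=3 picked index 3: u0 ∈ [-2/15, 1/10)
j=4 picked index 4: u0 ∈ [-1/10, 1/5)
intersection: [1/15, 1/10)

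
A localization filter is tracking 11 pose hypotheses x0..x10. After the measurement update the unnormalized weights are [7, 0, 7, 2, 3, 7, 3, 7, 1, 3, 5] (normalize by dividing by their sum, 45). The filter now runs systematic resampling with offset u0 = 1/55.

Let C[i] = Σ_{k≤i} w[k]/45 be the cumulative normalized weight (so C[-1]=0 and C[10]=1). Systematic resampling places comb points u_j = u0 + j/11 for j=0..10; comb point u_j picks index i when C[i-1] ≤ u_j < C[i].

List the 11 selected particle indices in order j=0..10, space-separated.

C = [7/45, 7/45, 14/45, 16/45, 19/45, 26/45, 29/45, 4/5, 37/45, 8/9, 1]
j=0: u_0=1/55 ∈ [0, 7/45) → index 0
j=1: u_1=6/55 ∈ [0, 7/45) → index 0
j=2: u_2=1/5 ∈ [7/45, 14/45) → index 2
j=3: u_3=16/55 ∈ [7/45, 14/45) → index 2
j=4: u_4=21/55 ∈ [16/45, 19/45) → index 4
j=5: u_5=26/55 ∈ [19/45, 26/45) → index 5
j=6: u_6=31/55 ∈ [19/45, 26/45) → index 5
j=7: u_7=36/55 ∈ [29/45, 4/5) → index 7
j=8: u_8=41/55 ∈ [29/45, 4/5) → index 7
j=9: u_9=46/55 ∈ [37/45, 8/9) → index 9
j=10: u_10=51/55 ∈ [8/9, 1) → index 10

0 0 2 2 4 5 5 7 7 9 10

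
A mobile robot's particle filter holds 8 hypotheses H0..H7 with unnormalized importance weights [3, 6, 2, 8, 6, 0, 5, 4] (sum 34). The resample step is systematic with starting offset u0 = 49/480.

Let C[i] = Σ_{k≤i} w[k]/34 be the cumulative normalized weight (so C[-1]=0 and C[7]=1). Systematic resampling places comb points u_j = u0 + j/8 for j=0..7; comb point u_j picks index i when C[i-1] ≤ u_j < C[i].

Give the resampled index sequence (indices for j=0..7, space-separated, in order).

C = [3/34, 9/34, 11/34, 19/34, 25/34, 25/34, 15/17, 1]
j=0: u_0=49/480 ∈ [3/34, 9/34) → index 1
j=1: u_1=109/480 ∈ [3/34, 9/34) → index 1
j=2: u_2=169/480 ∈ [11/34, 19/34) → index 3
j=3: u_3=229/480 ∈ [11/34, 19/34) → index 3
j=4: u_4=289/480 ∈ [19/34, 25/34) → index 4
j=5: u_5=349/480 ∈ [19/34, 25/34) → index 4
j=6: u_6=409/480 ∈ [25/34, 15/17) → index 6
j=7: u_7=469/480 ∈ [15/17, 1) → index 7

1 1 3 3 4 4 6 7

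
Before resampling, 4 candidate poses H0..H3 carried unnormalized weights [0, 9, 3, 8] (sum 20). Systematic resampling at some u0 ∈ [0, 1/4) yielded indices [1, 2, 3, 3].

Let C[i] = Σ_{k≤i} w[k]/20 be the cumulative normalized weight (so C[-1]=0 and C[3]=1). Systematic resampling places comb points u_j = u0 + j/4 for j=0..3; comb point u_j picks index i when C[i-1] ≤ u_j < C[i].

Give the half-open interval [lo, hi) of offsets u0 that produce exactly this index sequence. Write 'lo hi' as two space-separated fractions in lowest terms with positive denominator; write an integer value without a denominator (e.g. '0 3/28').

C = [0, 9/20, 3/5, 1]
j=0 picked index 1: u0 ∈ [0, 9/20)
j=1 picked index 2: u0 ∈ [1/5, 7/20)
j=2 picked index 3: u0 ∈ [1/10, 1/2)
j=3 picked index 3: u0 ∈ [-3/20, 1/4)
intersection: [1/5, 1/4)

1/5 1/4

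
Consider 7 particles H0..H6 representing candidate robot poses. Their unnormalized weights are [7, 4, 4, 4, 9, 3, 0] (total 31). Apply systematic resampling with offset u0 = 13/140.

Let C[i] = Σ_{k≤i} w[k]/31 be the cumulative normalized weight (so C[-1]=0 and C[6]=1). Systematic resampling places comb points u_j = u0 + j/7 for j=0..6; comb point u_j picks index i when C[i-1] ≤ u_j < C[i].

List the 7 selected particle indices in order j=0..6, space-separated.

C = [7/31, 11/31, 15/31, 19/31, 28/31, 1, 1]
j=0: u_0=13/140 ∈ [0, 7/31) → index 0
j=1: u_1=33/140 ∈ [7/31, 11/31) → index 1
j=2: u_2=53/140 ∈ [11/31, 15/31) → index 2
j=3: u_3=73/140 ∈ [15/31, 19/31) → index 3
j=4: u_4=93/140 ∈ [19/31, 28/31) → index 4
j=5: u_5=113/140 ∈ [19/31, 28/31) → index 4
j=6: u_6=19/20 ∈ [28/31, 1) → index 5

0 1 2 3 4 4 5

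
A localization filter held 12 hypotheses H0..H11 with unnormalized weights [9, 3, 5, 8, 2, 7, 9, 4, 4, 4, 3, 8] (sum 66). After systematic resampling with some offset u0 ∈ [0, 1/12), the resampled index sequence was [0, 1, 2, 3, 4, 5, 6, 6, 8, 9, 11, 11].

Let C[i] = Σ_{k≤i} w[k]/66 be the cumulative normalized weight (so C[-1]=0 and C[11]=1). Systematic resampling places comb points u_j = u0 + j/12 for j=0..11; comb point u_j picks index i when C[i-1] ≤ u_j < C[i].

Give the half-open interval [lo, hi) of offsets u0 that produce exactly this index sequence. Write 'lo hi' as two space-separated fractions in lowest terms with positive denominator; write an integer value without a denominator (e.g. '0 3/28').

C = [3/22, 2/11, 17/66, 25/66, 9/22, 17/33, 43/66, 47/66, 17/22, 5/6, 29/33, 1]
j=0 picked index 0: u0 ∈ [0, 3/22)
j=1 picked index 1: u0 ∈ [7/132, 13/132)
j=2 picked index 2: u0 ∈ [1/66, 1/11)
j=3 picked index 3: u0 ∈ [1/132, 17/132)
j=4 picked index 4: u0 ∈ [1/22, 5/66)
j=5 picked index 5: u0 ∈ [-1/132, 13/132)
j=6 picked index 6: u0 ∈ [1/66, 5/33)
j=7 picked index 6: u0 ∈ [-3/44, 3/44)
j=8 picked index 8: u0 ∈ [1/22, 7/66)
j=9 picked index 9: u0 ∈ [1/44, 1/12)
j=10 picked index 11: u0 ∈ [1/22, 1/6)
j=11 picked index 11: u0 ∈ [-5/132, 1/12)
intersection: [7/132, 3/44)

7/132 3/44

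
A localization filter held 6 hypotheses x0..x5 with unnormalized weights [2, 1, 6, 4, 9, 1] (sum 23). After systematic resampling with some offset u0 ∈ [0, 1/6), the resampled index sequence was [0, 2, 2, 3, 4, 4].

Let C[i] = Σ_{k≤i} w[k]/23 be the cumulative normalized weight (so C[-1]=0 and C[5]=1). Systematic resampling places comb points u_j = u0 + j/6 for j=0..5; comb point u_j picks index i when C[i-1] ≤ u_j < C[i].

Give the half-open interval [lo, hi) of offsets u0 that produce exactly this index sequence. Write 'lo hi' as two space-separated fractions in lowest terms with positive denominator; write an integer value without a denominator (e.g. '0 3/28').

0 4/69

C = [2/23, 3/23, 9/23, 13/23, 22/23, 1]
j=0 picked index 0: u0 ∈ [0, 2/23)
j=1 picked index 2: u0 ∈ [-5/138, 31/138)
j=2 picked index 2: u0 ∈ [-14/69, 4/69)
j=3 picked index 3: u0 ∈ [-5/46, 3/46)
j=4 picked index 4: u0 ∈ [-7/69, 20/69)
j=5 picked index 4: u0 ∈ [-37/138, 17/138)
intersection: [0, 4/69)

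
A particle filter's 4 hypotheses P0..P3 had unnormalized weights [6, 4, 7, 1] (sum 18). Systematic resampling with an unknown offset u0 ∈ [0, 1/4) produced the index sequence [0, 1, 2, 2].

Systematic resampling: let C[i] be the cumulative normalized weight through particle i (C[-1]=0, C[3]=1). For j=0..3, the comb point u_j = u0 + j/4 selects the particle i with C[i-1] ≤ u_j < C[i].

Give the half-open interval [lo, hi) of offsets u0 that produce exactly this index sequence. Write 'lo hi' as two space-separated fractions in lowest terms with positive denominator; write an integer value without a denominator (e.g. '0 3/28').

C = [1/3, 5/9, 17/18, 1]
j=0 picked index 0: u0 ∈ [0, 1/3)
j=1 picked index 1: u0 ∈ [1/12, 11/36)
j=2 picked index 2: u0 ∈ [1/18, 4/9)
j=3 picked index 2: u0 ∈ [-7/36, 7/36)
intersection: [1/12, 7/36)

1/12 7/36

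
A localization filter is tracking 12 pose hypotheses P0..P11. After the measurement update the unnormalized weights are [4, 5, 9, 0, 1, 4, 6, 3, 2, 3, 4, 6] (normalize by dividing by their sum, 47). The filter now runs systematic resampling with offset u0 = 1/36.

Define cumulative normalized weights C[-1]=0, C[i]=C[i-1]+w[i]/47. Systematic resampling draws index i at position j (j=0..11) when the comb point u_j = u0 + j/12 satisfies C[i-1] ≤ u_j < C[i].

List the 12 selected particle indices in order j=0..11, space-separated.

C = [4/47, 9/47, 18/47, 18/47, 19/47, 23/47, 29/47, 32/47, 34/47, 37/47, 41/47, 1]
j=0: u_0=1/36 ∈ [0, 4/47) → index 0
j=1: u_1=1/9 ∈ [4/47, 9/47) → index 1
j=2: u_2=7/36 ∈ [9/47, 18/47) → index 2
j=3: u_3=5/18 ∈ [9/47, 18/47) → index 2
j=4: u_4=13/36 ∈ [9/47, 18/47) → index 2
j=5: u_5=4/9 ∈ [19/47, 23/47) → index 5
j=6: u_6=19/36 ∈ [23/47, 29/47) → index 6
j=7: u_7=11/18 ∈ [23/47, 29/47) → index 6
j=8: u_8=25/36 ∈ [32/47, 34/47) → index 8
j=9: u_9=7/9 ∈ [34/47, 37/47) → index 9
j=10: u_10=31/36 ∈ [37/47, 41/47) → index 10
j=11: u_11=17/18 ∈ [41/47, 1) → index 11

0 1 2 2 2 5 6 6 8 9 10 11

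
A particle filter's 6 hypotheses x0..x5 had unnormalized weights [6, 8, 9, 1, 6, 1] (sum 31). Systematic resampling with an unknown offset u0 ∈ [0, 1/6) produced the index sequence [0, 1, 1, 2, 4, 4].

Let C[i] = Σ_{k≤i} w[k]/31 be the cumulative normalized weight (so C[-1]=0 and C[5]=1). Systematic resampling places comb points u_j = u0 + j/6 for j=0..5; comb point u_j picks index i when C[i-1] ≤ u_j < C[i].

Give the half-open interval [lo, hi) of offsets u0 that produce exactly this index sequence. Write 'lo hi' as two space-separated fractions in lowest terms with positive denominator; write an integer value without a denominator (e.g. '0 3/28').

10/93 11/93

C = [6/31, 14/31, 23/31, 24/31, 30/31, 1]
j=0 picked index 0: u0 ∈ [0, 6/31)
j=1 picked index 1: u0 ∈ [5/186, 53/186)
j=2 picked index 1: u0 ∈ [-13/93, 11/93)
j=3 picked index 2: u0 ∈ [-3/62, 15/62)
j=4 picked index 4: u0 ∈ [10/93, 28/93)
j=5 picked index 4: u0 ∈ [-11/186, 25/186)
intersection: [10/93, 11/93)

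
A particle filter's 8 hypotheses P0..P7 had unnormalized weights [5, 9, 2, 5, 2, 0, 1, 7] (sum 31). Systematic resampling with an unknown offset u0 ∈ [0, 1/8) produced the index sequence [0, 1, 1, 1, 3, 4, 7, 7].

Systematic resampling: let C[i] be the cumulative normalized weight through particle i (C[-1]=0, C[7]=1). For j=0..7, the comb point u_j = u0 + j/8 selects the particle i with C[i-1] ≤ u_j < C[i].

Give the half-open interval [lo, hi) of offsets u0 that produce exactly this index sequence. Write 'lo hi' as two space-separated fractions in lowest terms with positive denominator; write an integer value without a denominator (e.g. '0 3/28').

C = [5/31, 14/31, 16/31, 21/31, 23/31, 23/31, 24/31, 1]
j=0 picked index 0: u0 ∈ [0, 5/31)
j=1 picked index 1: u0 ∈ [9/248, 81/248)
j=2 picked index 1: u0 ∈ [-11/124, 25/124)
j=3 picked index 1: u0 ∈ [-53/248, 19/248)
j=4 picked index 3: u0 ∈ [1/62, 11/62)
j=5 picked index 4: u0 ∈ [13/248, 29/248)
j=6 picked index 7: u0 ∈ [3/124, 1/4)
j=7 picked index 7: u0 ∈ [-25/248, 1/8)
intersection: [13/248, 19/248)

13/248 19/248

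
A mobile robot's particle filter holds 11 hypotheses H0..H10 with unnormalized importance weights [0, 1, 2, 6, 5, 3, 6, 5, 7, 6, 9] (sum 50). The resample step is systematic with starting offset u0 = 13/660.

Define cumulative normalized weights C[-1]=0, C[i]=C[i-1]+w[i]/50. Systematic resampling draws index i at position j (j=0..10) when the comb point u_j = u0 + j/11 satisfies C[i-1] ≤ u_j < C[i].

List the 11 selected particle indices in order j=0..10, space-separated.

1 3 4 5 6 7 8 8 9 10 10

C = [0, 1/50, 3/50, 9/50, 7/25, 17/50, 23/50, 14/25, 7/10, 41/50, 1]
j=0: u_0=13/660 ∈ [0, 1/50) → index 1
j=1: u_1=73/660 ∈ [3/50, 9/50) → index 3
j=2: u_2=133/660 ∈ [9/50, 7/25) → index 4
j=3: u_3=193/660 ∈ [7/25, 17/50) → index 5
j=4: u_4=23/60 ∈ [17/50, 23/50) → index 6
j=5: u_5=313/660 ∈ [23/50, 14/25) → index 7
j=6: u_6=373/660 ∈ [14/25, 7/10) → index 8
j=7: u_7=433/660 ∈ [14/25, 7/10) → index 8
j=8: u_8=493/660 ∈ [7/10, 41/50) → index 9
j=9: u_9=553/660 ∈ [41/50, 1) → index 10
j=10: u_10=613/660 ∈ [41/50, 1) → index 10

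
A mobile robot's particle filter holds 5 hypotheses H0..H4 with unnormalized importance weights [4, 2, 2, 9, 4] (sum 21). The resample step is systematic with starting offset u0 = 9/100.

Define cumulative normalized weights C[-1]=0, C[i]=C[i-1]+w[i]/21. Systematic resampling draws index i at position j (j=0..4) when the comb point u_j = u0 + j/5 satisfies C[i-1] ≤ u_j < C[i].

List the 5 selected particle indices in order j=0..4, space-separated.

C = [4/21, 2/7, 8/21, 17/21, 1]
j=0: u_0=9/100 ∈ [0, 4/21) → index 0
j=1: u_1=29/100 ∈ [2/7, 8/21) → index 2
j=2: u_2=49/100 ∈ [8/21, 17/21) → index 3
j=3: u_3=69/100 ∈ [8/21, 17/21) → index 3
j=4: u_4=89/100 ∈ [17/21, 1) → index 4

0 2 3 3 4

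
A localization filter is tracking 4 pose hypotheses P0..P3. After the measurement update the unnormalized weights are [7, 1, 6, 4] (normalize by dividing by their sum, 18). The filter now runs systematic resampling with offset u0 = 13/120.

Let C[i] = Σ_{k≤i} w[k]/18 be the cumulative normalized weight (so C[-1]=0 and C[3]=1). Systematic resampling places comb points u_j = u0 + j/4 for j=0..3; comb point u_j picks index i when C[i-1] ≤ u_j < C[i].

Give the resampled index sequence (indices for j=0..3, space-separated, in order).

C = [7/18, 4/9, 7/9, 1]
j=0: u_0=13/120 ∈ [0, 7/18) → index 0
j=1: u_1=43/120 ∈ [0, 7/18) → index 0
j=2: u_2=73/120 ∈ [4/9, 7/9) → index 2
j=3: u_3=103/120 ∈ [7/9, 1) → index 3

0 0 2 3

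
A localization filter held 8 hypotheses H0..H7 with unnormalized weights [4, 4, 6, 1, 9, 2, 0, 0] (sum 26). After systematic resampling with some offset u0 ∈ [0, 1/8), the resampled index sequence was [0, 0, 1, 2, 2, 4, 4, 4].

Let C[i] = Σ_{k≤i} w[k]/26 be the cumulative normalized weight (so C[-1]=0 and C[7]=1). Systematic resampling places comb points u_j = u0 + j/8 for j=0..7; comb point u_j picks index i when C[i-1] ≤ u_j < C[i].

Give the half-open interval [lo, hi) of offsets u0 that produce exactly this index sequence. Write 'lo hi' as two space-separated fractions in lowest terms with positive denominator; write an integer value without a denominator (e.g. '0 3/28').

C = [2/13, 4/13, 7/13, 15/26, 12/13, 1, 1, 1]
j=0 picked index 0: u0 ∈ [0, 2/13)
j=1 picked index 0: u0 ∈ [-1/8, 3/104)
j=2 picked index 1: u0 ∈ [-5/52, 3/52)
j=3 picked index 2: u0 ∈ [-7/104, 17/104)
j=4 picked index 2: u0 ∈ [-5/26, 1/26)
j=5 picked index 4: u0 ∈ [-5/104, 31/104)
j=6 picked index 4: u0 ∈ [-9/52, 9/52)
j=7 picked index 4: u0 ∈ [-31/104, 5/104)
intersection: [0, 3/104)

0 3/104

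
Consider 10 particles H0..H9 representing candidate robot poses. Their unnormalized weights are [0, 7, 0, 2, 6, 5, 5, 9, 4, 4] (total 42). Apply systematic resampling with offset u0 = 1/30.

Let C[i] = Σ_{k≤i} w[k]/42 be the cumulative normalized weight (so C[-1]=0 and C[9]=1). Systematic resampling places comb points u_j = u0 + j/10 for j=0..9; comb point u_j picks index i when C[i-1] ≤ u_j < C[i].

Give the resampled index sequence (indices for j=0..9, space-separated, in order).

C = [0, 1/6, 1/6, 3/14, 5/14, 10/21, 25/42, 17/21, 19/21, 1]
j=0: u_0=1/30 ∈ [0, 1/6) → index 1
j=1: u_1=2/15 ∈ [0, 1/6) → index 1
j=2: u_2=7/30 ∈ [3/14, 5/14) → index 4
j=3: u_3=1/3 ∈ [3/14, 5/14) → index 4
j=4: u_4=13/30 ∈ [5/14, 10/21) → index 5
j=5: u_5=8/15 ∈ [10/21, 25/42) → index 6
j=6: u_6=19/30 ∈ [25/42, 17/21) → index 7
j=7: u_7=11/15 ∈ [25/42, 17/21) → index 7
j=8: u_8=5/6 ∈ [17/21, 19/21) → index 8
j=9: u_9=14/15 ∈ [19/21, 1) → index 9

1 1 4 4 5 6 7 7 8 9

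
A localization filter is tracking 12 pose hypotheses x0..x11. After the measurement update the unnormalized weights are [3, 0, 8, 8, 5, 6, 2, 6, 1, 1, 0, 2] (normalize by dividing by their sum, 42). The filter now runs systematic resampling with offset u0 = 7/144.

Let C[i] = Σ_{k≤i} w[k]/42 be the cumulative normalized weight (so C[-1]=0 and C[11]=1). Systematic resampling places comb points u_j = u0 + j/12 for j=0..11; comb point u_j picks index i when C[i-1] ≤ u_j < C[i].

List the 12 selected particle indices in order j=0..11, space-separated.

0 2 2 3 3 4 4 5 6 7 7 11

C = [1/14, 1/14, 11/42, 19/42, 4/7, 5/7, 16/21, 19/21, 13/14, 20/21, 20/21, 1]
j=0: u_0=7/144 ∈ [0, 1/14) → index 0
j=1: u_1=19/144 ∈ [1/14, 11/42) → index 2
j=2: u_2=31/144 ∈ [1/14, 11/42) → index 2
j=3: u_3=43/144 ∈ [11/42, 19/42) → index 3
j=4: u_4=55/144 ∈ [11/42, 19/42) → index 3
j=5: u_5=67/144 ∈ [19/42, 4/7) → index 4
j=6: u_6=79/144 ∈ [19/42, 4/7) → index 4
j=7: u_7=91/144 ∈ [4/7, 5/7) → index 5
j=8: u_8=103/144 ∈ [5/7, 16/21) → index 6
j=9: u_9=115/144 ∈ [16/21, 19/21) → index 7
j=10: u_10=127/144 ∈ [16/21, 19/21) → index 7
j=11: u_11=139/144 ∈ [20/21, 1) → index 11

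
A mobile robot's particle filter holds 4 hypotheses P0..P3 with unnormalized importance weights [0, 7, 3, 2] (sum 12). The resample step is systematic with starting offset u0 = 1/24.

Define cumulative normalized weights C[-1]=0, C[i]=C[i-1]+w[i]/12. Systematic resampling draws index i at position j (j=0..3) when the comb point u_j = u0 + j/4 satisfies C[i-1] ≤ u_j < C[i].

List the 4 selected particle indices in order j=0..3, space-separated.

C = [0, 7/12, 5/6, 1]
j=0: u_0=1/24 ∈ [0, 7/12) → index 1
j=1: u_1=7/24 ∈ [0, 7/12) → index 1
j=2: u_2=13/24 ∈ [0, 7/12) → index 1
j=3: u_3=19/24 ∈ [7/12, 5/6) → index 2

1 1 1 2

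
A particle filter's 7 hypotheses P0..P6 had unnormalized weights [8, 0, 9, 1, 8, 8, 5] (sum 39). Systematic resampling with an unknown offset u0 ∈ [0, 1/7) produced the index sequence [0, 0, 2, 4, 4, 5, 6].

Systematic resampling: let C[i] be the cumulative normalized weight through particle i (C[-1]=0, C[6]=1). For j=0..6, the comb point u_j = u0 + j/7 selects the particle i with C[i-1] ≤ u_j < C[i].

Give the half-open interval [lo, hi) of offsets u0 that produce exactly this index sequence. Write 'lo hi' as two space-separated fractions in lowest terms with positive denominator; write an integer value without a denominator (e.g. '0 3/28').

3/91 17/273

C = [8/39, 8/39, 17/39, 6/13, 2/3, 34/39, 1]
j=0 picked index 0: u0 ∈ [0, 8/39)
j=1 picked index 0: u0 ∈ [-1/7, 17/273)
j=2 picked index 2: u0 ∈ [-22/273, 41/273)
j=3 picked index 4: u0 ∈ [3/91, 5/21)
j=4 picked index 4: u0 ∈ [-10/91, 2/21)
j=5 picked index 5: u0 ∈ [-1/21, 43/273)
j=6 picked index 6: u0 ∈ [4/273, 1/7)
intersection: [3/91, 17/273)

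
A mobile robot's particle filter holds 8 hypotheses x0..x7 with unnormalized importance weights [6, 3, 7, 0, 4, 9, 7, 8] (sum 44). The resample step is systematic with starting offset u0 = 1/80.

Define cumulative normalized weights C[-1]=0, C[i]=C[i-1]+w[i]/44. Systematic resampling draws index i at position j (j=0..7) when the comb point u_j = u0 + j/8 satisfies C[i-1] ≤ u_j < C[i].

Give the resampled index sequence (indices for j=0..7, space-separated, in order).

0 1 2 4 5 5 6 7

C = [3/22, 9/44, 4/11, 4/11, 5/11, 29/44, 9/11, 1]
j=0: u_0=1/80 ∈ [0, 3/22) → index 0
j=1: u_1=11/80 ∈ [3/22, 9/44) → index 1
j=2: u_2=21/80 ∈ [9/44, 4/11) → index 2
j=3: u_3=31/80 ∈ [4/11, 5/11) → index 4
j=4: u_4=41/80 ∈ [5/11, 29/44) → index 5
j=5: u_5=51/80 ∈ [5/11, 29/44) → index 5
j=6: u_6=61/80 ∈ [29/44, 9/11) → index 6
j=7: u_7=71/80 ∈ [9/11, 1) → index 7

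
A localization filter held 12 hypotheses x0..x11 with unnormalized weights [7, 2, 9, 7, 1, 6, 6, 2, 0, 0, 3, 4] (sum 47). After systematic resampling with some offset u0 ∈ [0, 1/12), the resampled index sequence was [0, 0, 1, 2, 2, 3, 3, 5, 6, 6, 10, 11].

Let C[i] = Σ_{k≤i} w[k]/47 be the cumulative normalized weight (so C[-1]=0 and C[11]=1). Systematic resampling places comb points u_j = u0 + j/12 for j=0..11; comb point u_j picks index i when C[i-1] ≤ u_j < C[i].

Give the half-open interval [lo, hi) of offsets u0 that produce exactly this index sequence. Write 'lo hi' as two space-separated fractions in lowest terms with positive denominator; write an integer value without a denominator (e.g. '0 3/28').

5/282 7/282

C = [7/47, 9/47, 18/47, 25/47, 26/47, 32/47, 38/47, 40/47, 40/47, 40/47, 43/47, 1]
j=0 picked index 0: u0 ∈ [0, 7/47)
j=1 picked index 0: u0 ∈ [-1/12, 37/564)
j=2 picked index 1: u0 ∈ [-5/282, 7/282)
j=3 picked index 2: u0 ∈ [-11/188, 25/188)
j=4 picked index 2: u0 ∈ [-20/141, 7/141)
j=5 picked index 3: u0 ∈ [-19/564, 65/564)
j=6 picked index 3: u0 ∈ [-11/94, 3/94)
j=7 picked index 5: u0 ∈ [-17/564, 55/564)
j=8 picked index 6: u0 ∈ [2/141, 20/141)
j=9 picked index 6: u0 ∈ [-13/188, 11/188)
j=10 picked index 10: u0 ∈ [5/282, 23/282)
j=11 picked index 11: u0 ∈ [-1/564, 1/12)
intersection: [5/282, 7/282)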